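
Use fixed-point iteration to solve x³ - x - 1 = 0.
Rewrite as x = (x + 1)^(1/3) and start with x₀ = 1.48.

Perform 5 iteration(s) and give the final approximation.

Equation: x³ - x - 1 = 0
Fixed-point form: x = (x + 1)^(1/3)
x₀ = 1.48

x_1 = g(1.480000) = 1.353580
x_2 = g(1.353580) = 1.330178
x_3 = g(1.330178) = 1.325754
x_4 = g(1.325754) = 1.324915
x_5 = g(1.324915) = 1.324755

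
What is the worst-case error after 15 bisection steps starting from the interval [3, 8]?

Bisection error bound: |error| ≤ (b-a)/2^n
|error| ≤ (8 - 3)/2^15 = 5/2^15
|error| ≤ 0.0001525879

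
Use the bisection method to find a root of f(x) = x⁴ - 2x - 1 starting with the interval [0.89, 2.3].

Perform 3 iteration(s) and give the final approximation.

f(x) = x⁴ - 2x - 1
Initial interval: [0.89, 2.3]

Iteration 1:
  c_1 = (0.890000 + 2.300000)/2 = 1.595000
  f(c_1) = f(1.595000) = 2.282063
  f(a) × f(c) < 0, new interval: [0.890000, 1.595000]
Iteration 2:
  c_2 = (0.890000 + 1.595000)/2 = 1.242500
  f(c_2) = f(1.242500) = -1.101662
  f(a) × f(c) ≥ 0, new interval: [1.242500, 1.595000]
Iteration 3:
  c_3 = (1.242500 + 1.595000)/2 = 1.418750
  f(c_3) = f(1.418750) = 0.214071
  f(a) × f(c) < 0, new interval: [1.242500, 1.418750]

After 3 iteration(s), the approximation is c_3 = 1.418750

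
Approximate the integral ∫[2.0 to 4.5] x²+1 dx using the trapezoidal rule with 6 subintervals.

f(x) = x²+1
a = 2.0, b = 4.5, n = 6
h = (b - a)/n = 0.416667

Trapezoidal rule: (h/2)[f(x₀) + 2f(x₁) + 2f(x₂) + ... + f(xₙ)]

x_0 = 2.0000, f(x_0) = 5.000000, coefficient = 1
x_1 = 2.4167, f(x_1) = 6.840278, coefficient = 2
x_2 = 2.8333, f(x_2) = 9.027778, coefficient = 2
x_3 = 3.2500, f(x_3) = 11.562500, coefficient = 2
x_4 = 3.6667, f(x_4) = 14.444444, coefficient = 2
x_5 = 4.0833, f(x_5) = 17.673611, coefficient = 2
x_6 = 4.5000, f(x_6) = 21.250000, coefficient = 1

I ≈ (0.416667/2) × 145.347222 = 30.280671
Exact value: 30.208333
Error: 0.072338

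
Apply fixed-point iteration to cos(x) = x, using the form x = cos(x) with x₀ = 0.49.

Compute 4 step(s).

Equation: cos(x) = x
Fixed-point form: x = cos(x)
x₀ = 0.49

x_1 = g(0.490000) = 0.882333
x_2 = g(0.882333) = 0.635351
x_3 = g(0.635351) = 0.804863
x_4 = g(0.804863) = 0.693210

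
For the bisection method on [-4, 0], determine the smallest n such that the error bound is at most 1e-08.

We need (b-a)/2^n ≤ 1e-08
(0 - (-4))/2^n ≤ 1e-08
4/2^n ≤ 1e-08
2^n ≥ 400000000
n ≥ log₂(400000000) = 28.58
n ≥ 29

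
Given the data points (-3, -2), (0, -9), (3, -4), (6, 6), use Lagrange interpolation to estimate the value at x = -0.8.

Lagrange interpolation formula:
P(x) = Σ yᵢ × Lᵢ(x)
where Lᵢ(x) = Π_{j≠i} (x - xⱼ)/(xᵢ - xⱼ)

L_0(-0.8) = (-0.8 - 0)/(-3 - 0) × (-0.8 - 3)/(-3 - 3) × (-0.8 - 6)/(-3 - 6) = 0.127605
L_1(-0.8) = (-0.8 - (-3))/(0 - (-3)) × (-0.8 - 3)/(0 - 3) × (-0.8 - 6)/(0 - 6) = 1.052741
L_2(-0.8) = (-0.8 - (-3))/(3 - (-3)) × (-0.8 - 0)/(3 - 0) × (-0.8 - 6)/(3 - 6) = -0.221630
L_3(-0.8) = (-0.8 - (-3))/(6 - (-3)) × (-0.8 - 0)/(6 - 0) × (-0.8 - 3)/(6 - 3) = 0.041284

P(-0.8) = (-2)×L_0(-0.8) + (-9)×L_1(-0.8) + (-4)×L_2(-0.8) + 6×L_3(-0.8)
P(-0.8) = -8.595654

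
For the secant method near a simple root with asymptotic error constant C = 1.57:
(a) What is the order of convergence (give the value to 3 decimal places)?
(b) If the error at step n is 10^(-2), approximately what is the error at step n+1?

(a) Secant method has superlinear convergence with order φ = (1+√5)/2 ≈ 1.618.
    This means |e_{n+1}| ≈ C|e_n|^1.618.

(b) With |e_n| = 10^(-2) and C = 1.57:
    |e_{n+1}| ≈ 1.57 × (10^(-2))^1.618 = 1.57 × 10^(-3.24)

(a) ≈ 1.618 (golden ratio); (b) |e_{n+1}| ≈ 9.117e-04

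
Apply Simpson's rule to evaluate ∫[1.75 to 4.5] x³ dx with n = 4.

f(x) = x³
a = 1.75, b = 4.5, n = 4
h = (b - a)/n = 0.687500

Simpson's rule: (h/3)[f(x₀) + 4f(x₁) + 2f(x₂) + ... + f(xₙ)]

x_0 = 1.7500, f(x_0) = 5.359375, coefficient = 1
x_1 = 2.4375, f(x_1) = 14.482178, coefficient = 4
x_2 = 3.1250, f(x_2) = 30.517578, coefficient = 2
x_3 = 3.8125, f(x_3) = 55.415283, coefficient = 4
x_4 = 4.5000, f(x_4) = 91.125000, coefficient = 1

I ≈ (0.687500/3) × 437.109375 = 100.170898
Exact value: 100.170898
Error: 0.000000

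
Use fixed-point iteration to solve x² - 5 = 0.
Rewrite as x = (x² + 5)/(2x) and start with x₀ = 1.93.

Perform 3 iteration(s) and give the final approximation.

Equation: x² - 5 = 0
Fixed-point form: x = (x² + 5)/(2x)
x₀ = 1.93

x_1 = g(1.930000) = 2.260337
x_2 = g(2.260337) = 2.236198
x_3 = g(2.236198) = 2.236068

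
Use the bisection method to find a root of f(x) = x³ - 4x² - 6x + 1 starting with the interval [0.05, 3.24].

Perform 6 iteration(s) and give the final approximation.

f(x) = x³ - 4x² - 6x + 1
Initial interval: [0.05, 3.24]

Iteration 1:
  c_1 = (0.050000 + 3.240000)/2 = 1.645000
  f(c_1) = f(1.645000) = -15.242689
  f(a) × f(c) < 0, new interval: [0.050000, 1.645000]
Iteration 2:
  c_2 = (0.050000 + 1.645000)/2 = 0.847500
  f(c_2) = f(0.847500) = -6.349303
  f(a) × f(c) < 0, new interval: [0.050000, 0.847500]
Iteration 3:
  c_3 = (0.050000 + 0.847500)/2 = 0.448750
  f(c_3) = f(0.448750) = -2.407639
  f(a) × f(c) < 0, new interval: [0.050000, 0.448750]
Iteration 4:
  c_4 = (0.050000 + 0.448750)/2 = 0.249375
  f(c_4) = f(0.249375) = -0.729493
  f(a) × f(c) < 0, new interval: [0.050000, 0.249375]
Iteration 5:
  c_5 = (0.050000 + 0.249375)/2 = 0.149688
  f(c_5) = f(0.149688) = 0.015604
  f(a) × f(c) ≥ 0, new interval: [0.149688, 0.249375]
Iteration 6:
  c_6 = (0.149688 + 0.249375)/2 = 0.199531
  f(c_6) = f(0.199531) = -0.348494
  f(a) × f(c) < 0, new interval: [0.149688, 0.199531]

After 6 iteration(s), the approximation is c_6 = 0.199531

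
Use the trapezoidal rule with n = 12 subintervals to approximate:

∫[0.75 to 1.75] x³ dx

f(x) = x³
a = 0.75, b = 1.75, n = 12
h = (b - a)/n = 0.083333

Trapezoidal rule: (h/2)[f(x₀) + 2f(x₁) + 2f(x₂) + ... + f(xₙ)]

x_0 = 0.7500, f(x_0) = 0.421875, coefficient = 1
x_1 = 0.8333, f(x_1) = 0.578704, coefficient = 2
x_2 = 0.9167, f(x_2) = 0.770255, coefficient = 2
x_3 = 1.0000, f(x_3) = 1.000000, coefficient = 2
x_4 = 1.0833, f(x_4) = 1.271412, coefficient = 2
x_5 = 1.1667, f(x_5) = 1.587963, coefficient = 2
x_6 = 1.2500, f(x_6) = 1.953125, coefficient = 2
x_7 = 1.3333, f(x_7) = 2.370370, coefficient = 2
x_8 = 1.4167, f(x_8) = 2.843171, coefficient = 2
x_9 = 1.5000, f(x_9) = 3.375000, coefficient = 2
x_10 = 1.5833, f(x_10) = 3.969329, coefficient = 2
x_11 = 1.6667, f(x_11) = 4.629630, coefficient = 2
x_12 = 1.7500, f(x_12) = 5.359375, coefficient = 1

I ≈ (0.083333/2) × 54.479167 = 2.269965
Exact value: 2.265625
Error: 0.004340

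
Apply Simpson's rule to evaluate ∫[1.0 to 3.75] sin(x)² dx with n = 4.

f(x) = sin(x)²
a = 1.0, b = 3.75, n = 4
h = (b - a)/n = 0.687500

Simpson's rule: (h/3)[f(x₀) + 4f(x₁) + 2f(x₂) + ... + f(xₙ)]

x_0 = 1.0000, f(x_0) = 0.708073, coefficient = 1
x_1 = 1.6875, f(x_1) = 0.986442, coefficient = 4
x_2 = 2.3750, f(x_2) = 0.481199, coefficient = 2
x_3 = 3.0625, f(x_3) = 0.006243, coefficient = 4
x_4 = 3.7500, f(x_4) = 0.326682, coefficient = 1

I ≈ (0.687500/3) × 5.967892 = 1.367642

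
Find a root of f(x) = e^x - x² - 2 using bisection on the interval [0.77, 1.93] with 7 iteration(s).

f(x) = e^x - x² - 2
Initial interval: [0.77, 1.93]

Iteration 1:
  c_1 = (0.770000 + 1.930000)/2 = 1.350000
  f(c_1) = f(1.350000) = 0.034926
  f(a) × f(c) < 0, new interval: [0.770000, 1.350000]
Iteration 2:
  c_2 = (0.770000 + 1.350000)/2 = 1.060000
  f(c_2) = f(1.060000) = -0.237229
  f(a) × f(c) ≥ 0, new interval: [1.060000, 1.350000]
Iteration 3:
  c_3 = (1.060000 + 1.350000)/2 = 1.205000
  f(c_3) = f(1.205000) = -0.115266
  f(a) × f(c) ≥ 0, new interval: [1.205000, 1.350000]
Iteration 4:
  c_4 = (1.205000 + 1.350000)/2 = 1.277500
  f(c_4) = f(1.277500) = -0.044347
  f(a) × f(c) ≥ 0, new interval: [1.277500, 1.350000]
Iteration 5:
  c_5 = (1.277500 + 1.350000)/2 = 1.313750
  f(c_5) = f(1.313750) = -0.005841
  f(a) × f(c) ≥ 0, new interval: [1.313750, 1.350000]
Iteration 6:
  c_6 = (1.313750 + 1.350000)/2 = 1.331875
  f(c_6) = f(1.331875) = 0.014248
  f(a) × f(c) < 0, new interval: [1.313750, 1.331875]
Iteration 7:
  c_7 = (1.313750 + 1.331875)/2 = 1.322813
  f(c_7) = f(1.322813) = 0.004132
  f(a) × f(c) < 0, new interval: [1.313750, 1.322813]

After 7 iteration(s), the approximation is c_7 = 1.322813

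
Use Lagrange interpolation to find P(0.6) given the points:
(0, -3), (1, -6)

Lagrange interpolation formula:
P(x) = Σ yᵢ × Lᵢ(x)
where Lᵢ(x) = Π_{j≠i} (x - xⱼ)/(xᵢ - xⱼ)

L_0(0.6) = (0.6 - 1)/(0 - 1) = 0.400000
L_1(0.6) = (0.6 - 0)/(1 - 0) = 0.600000

P(0.6) = (-3)×L_0(0.6) + (-6)×L_1(0.6)
P(0.6) = -4.800000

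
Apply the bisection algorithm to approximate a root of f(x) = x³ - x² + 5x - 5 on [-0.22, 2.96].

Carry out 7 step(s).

f(x) = x³ - x² + 5x - 5
Initial interval: [-0.22, 2.96]

Iteration 1:
  c_1 = (-0.220000 + 2.960000)/2 = 1.370000
  f(c_1) = f(1.370000) = 2.544453
  f(a) × f(c) < 0, new interval: [-0.220000, 1.370000]
Iteration 2:
  c_2 = (-0.220000 + 1.370000)/2 = 0.575000
  f(c_2) = f(0.575000) = -2.265516
  f(a) × f(c) ≥ 0, new interval: [0.575000, 1.370000]
Iteration 3:
  c_3 = (0.575000 + 1.370000)/2 = 0.972500
  f(c_3) = f(0.972500) = -0.163508
  f(a) × f(c) ≥ 0, new interval: [0.972500, 1.370000]
Iteration 4:
  c_4 = (0.972500 + 1.370000)/2 = 1.171250
  f(c_4) = f(1.171250) = 1.091175
  f(a) × f(c) < 0, new interval: [0.972500, 1.171250]
Iteration 5:
  c_5 = (0.972500 + 1.171250)/2 = 1.071875
  f(c_5) = f(1.071875) = 0.441953
  f(a) × f(c) < 0, new interval: [0.972500, 1.071875]
Iteration 6:
  c_6 = (0.972500 + 1.071875)/2 = 1.022187
  f(c_6) = f(1.022187) = 0.134120
  f(a) × f(c) < 0, new interval: [0.972500, 1.022187]
Iteration 7:
  c_7 = (0.972500 + 1.022187)/2 = 0.997344
  f(c_7) = f(0.997344) = -0.015923
  f(a) × f(c) ≥ 0, new interval: [0.997344, 1.022187]

After 7 iteration(s), the approximation is c_7 = 0.997344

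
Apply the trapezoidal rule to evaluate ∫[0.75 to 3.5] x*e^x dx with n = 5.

f(x) = x*e^x
a = 0.75, b = 3.5, n = 5
h = (b - a)/n = 0.550000

Trapezoidal rule: (h/2)[f(x₀) + 2f(x₁) + 2f(x₂) + ... + f(xₙ)]

x_0 = 0.7500, f(x_0) = 1.587750, coefficient = 1
x_1 = 1.3000, f(x_1) = 4.770086, coefficient = 2
x_2 = 1.8500, f(x_2) = 11.765666, coefficient = 2
x_3 = 2.4000, f(x_3) = 26.455623, coefficient = 2
x_4 = 2.9500, f(x_4) = 56.362563, coefficient = 2
x_5 = 3.5000, f(x_5) = 115.904082, coefficient = 1

I ≈ (0.550000/2) × 316.199709 = 86.954920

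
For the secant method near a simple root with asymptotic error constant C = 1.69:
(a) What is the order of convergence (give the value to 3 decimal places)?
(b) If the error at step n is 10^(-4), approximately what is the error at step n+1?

(a) Secant method has superlinear convergence with order φ = (1+√5)/2 ≈ 1.618.
    This means |e_{n+1}| ≈ C|e_n|^1.618.

(b) With |e_n| = 10^(-4) and C = 1.69:
    |e_{n+1}| ≈ 1.69 × (10^(-4))^1.618 = 1.69 × 10^(-6.47)

(a) ≈ 1.618 (golden ratio); (b) |e_{n+1}| ≈ 5.698e-07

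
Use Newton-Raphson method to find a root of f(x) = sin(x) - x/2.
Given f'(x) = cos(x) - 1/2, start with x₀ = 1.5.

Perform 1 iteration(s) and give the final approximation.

f(x) = sin(x) - x/2
f'(x) = cos(x) - 1/2
x₀ = 1.5

Newton-Raphson formula: x_{n+1} = x_n - f(x_n)/f'(x_n)

Iteration 1:
  f(1.500000) = 0.247495
  f'(1.500000) = -0.429263
  x_1 = 1.500000 - 0.247495/(-0.429263) = 2.076558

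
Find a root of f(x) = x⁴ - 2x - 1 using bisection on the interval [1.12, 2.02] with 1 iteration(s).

f(x) = x⁴ - 2x - 1
Initial interval: [1.12, 2.02]

Iteration 1:
  c_1 = (1.120000 + 2.020000)/2 = 1.570000
  f(c_1) = f(1.570000) = 1.935732
  f(a) × f(c) < 0, new interval: [1.120000, 1.570000]

After 1 iteration(s), the approximation is c_1 = 1.570000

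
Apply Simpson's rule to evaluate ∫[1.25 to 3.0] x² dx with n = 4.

f(x) = x²
a = 1.25, b = 3.0, n = 4
h = (b - a)/n = 0.437500

Simpson's rule: (h/3)[f(x₀) + 4f(x₁) + 2f(x₂) + ... + f(xₙ)]

x_0 = 1.2500, f(x_0) = 1.562500, coefficient = 1
x_1 = 1.6875, f(x_1) = 2.847656, coefficient = 4
x_2 = 2.1250, f(x_2) = 4.515625, coefficient = 2
x_3 = 2.5625, f(x_3) = 6.566406, coefficient = 4
x_4 = 3.0000, f(x_4) = 9.000000, coefficient = 1

I ≈ (0.437500/3) × 57.250000 = 8.348958
Exact value: 8.348958
Error: 0.000000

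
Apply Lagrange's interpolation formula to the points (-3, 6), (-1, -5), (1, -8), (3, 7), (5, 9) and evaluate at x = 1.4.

Lagrange interpolation formula:
P(x) = Σ yᵢ × Lᵢ(x)
where Lᵢ(x) = Π_{j≠i} (x - xⱼ)/(xᵢ - xⱼ)

L_0(1.4) = (1.4 - (-1))/(-3 - (-1)) × (1.4 - 1)/(-3 - 1) × (1.4 - 3)/(-3 - 3) × (1.4 - 5)/(-3 - 5) = 0.014400
L_1(1.4) = (1.4 - (-3))/(-1 - (-3)) × (1.4 - 1)/(-1 - 1) × (1.4 - 3)/(-1 - 3) × (1.4 - 5)/(-1 - 5) = -0.105600
L_2(1.4) = (1.4 - (-3))/(1 - (-3)) × (1.4 - (-1))/(1 - (-1)) × (1.4 - 3)/(1 - 3) × (1.4 - 5)/(1 - 5) = 0.950400
L_3(1.4) = (1.4 - (-3))/(3 - (-3)) × (1.4 - (-1))/(3 - (-1)) × (1.4 - 1)/(3 - 1) × (1.4 - 5)/(3 - 5) = 0.158400
L_4(1.4) = (1.4 - (-3))/(5 - (-3)) × (1.4 - (-1))/(5 - (-1)) × (1.4 - 1)/(5 - 1) × (1.4 - 3)/(5 - 3) = -0.017600

P(1.4) = 6×L_0(1.4) + (-5)×L_1(1.4) + (-8)×L_2(1.4) + 7×L_3(1.4) + 9×L_4(1.4)
P(1.4) = -6.038400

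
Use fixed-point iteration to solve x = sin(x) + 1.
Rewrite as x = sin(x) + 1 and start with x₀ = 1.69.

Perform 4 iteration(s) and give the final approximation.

Equation: x = sin(x) + 1
Fixed-point form: x = sin(x) + 1
x₀ = 1.69

x_1 = g(1.690000) = 1.992904
x_2 = g(1.992904) = 1.912228
x_3 = g(1.912228) = 1.942276
x_4 = g(1.942276) = 1.931791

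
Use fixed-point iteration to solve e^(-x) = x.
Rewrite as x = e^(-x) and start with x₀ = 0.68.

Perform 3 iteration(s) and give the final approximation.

Equation: e^(-x) = x
Fixed-point form: x = e^(-x)
x₀ = 0.68

x_1 = g(0.680000) = 0.506617
x_2 = g(0.506617) = 0.602531
x_3 = g(0.602531) = 0.547425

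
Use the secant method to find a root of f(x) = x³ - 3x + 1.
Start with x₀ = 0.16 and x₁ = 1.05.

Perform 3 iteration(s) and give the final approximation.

f(x) = x³ - 3x + 1
x₀ = 0.16, x₁ = 1.05

Secant formula: x_{n+1} = x_n - f(x_n)(x_n - x_{n-1})/(f(x_n) - f(x_{n-1}))

Iteration 1:
  f(0.160000) = 0.524096
  f(1.050000) = -0.992375
  x_2 = 1.050000 - (-0.992375)×(1.050000 - 0.160000)/(-0.992375 - 0.524096)
       = 0.467586
Iteration 2:
  f(1.050000) = -0.992375
  f(0.467586) = -0.300527
  x_3 = 0.467586 - (-0.300527)×(0.467586 - 1.050000)/(-0.300527 - (-0.992375))
       = 0.214596
Iteration 3:
  f(0.467586) = -0.300527
  f(0.214596) = 0.366096
  x_4 = 0.214596 - 0.366096×(0.214596 - 0.467586)/(0.366096 - (-0.300527))
       = 0.353533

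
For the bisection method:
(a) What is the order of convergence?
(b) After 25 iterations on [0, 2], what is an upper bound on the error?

(a) Bisection has linear (order 1) convergence; the error is halved each step.

(b) Error bound = (b-a)/2^n = (2 - 0)/2^{25}
    = 2/2^{25}

(a) 1 (linear); (b) error ≤ 5.96e-08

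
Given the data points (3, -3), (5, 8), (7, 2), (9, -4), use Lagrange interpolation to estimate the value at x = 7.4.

Lagrange interpolation formula:
P(x) = Σ yᵢ × Lᵢ(x)
where Lᵢ(x) = Π_{j≠i} (x - xⱼ)/(xᵢ - xⱼ)

L_0(7.4) = (7.4 - 5)/(3 - 5) × (7.4 - 7)/(3 - 7) × (7.4 - 9)/(3 - 9) = 0.032000
L_1(7.4) = (7.4 - 3)/(5 - 3) × (7.4 - 7)/(5 - 7) × (7.4 - 9)/(5 - 9) = -0.176000
L_2(7.4) = (7.4 - 3)/(7 - 3) × (7.4 - 5)/(7 - 5) × (7.4 - 9)/(7 - 9) = 1.056000
L_3(7.4) = (7.4 - 3)/(9 - 3) × (7.4 - 5)/(9 - 5) × (7.4 - 7)/(9 - 7) = 0.088000

P(7.4) = (-3)×L_0(7.4) + 8×L_1(7.4) + 2×L_2(7.4) + (-4)×L_3(7.4)
P(7.4) = 0.256000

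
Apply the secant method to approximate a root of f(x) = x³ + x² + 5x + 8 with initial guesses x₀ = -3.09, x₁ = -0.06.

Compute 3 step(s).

f(x) = x³ + x² + 5x + 8
x₀ = -3.09, x₁ = -0.06

Secant formula: x_{n+1} = x_n - f(x_n)(x_n - x_{n-1})/(f(x_n) - f(x_{n-1}))

Iteration 1:
  f(-3.090000) = -27.405529
  f(-0.060000) = 7.703384
  x_2 = -0.060000 - 7.703384×(-0.060000 - (-3.090000))/(7.703384 - (-27.405529))
       = -0.724824
Iteration 2:
  f(-0.060000) = 7.703384
  f(-0.724824) = 4.520448
  x_3 = -0.724824 - 4.520448×(-0.724824 - (-0.060000))/(4.520448 - 7.703384)
       = -1.669016
Iteration 3:
  f(-0.724824) = 4.520448
  f(-1.669016) = -2.208705
  x_4 = -1.669016 - (-2.208705)×(-1.669016 - (-0.724824))/(-2.208705 - 4.520448)
       = -1.359105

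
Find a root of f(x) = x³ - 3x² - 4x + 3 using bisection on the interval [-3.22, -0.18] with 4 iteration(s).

f(x) = x³ - 3x² - 4x + 3
Initial interval: [-3.22, -0.18]

Iteration 1:
  c_1 = (-3.220000 + (-0.180000))/2 = -1.700000
  f(c_1) = f(-1.700000) = -3.783000
  f(a) × f(c) ≥ 0, new interval: [-1.700000, -0.180000]
Iteration 2:
  c_2 = (-1.700000 + (-0.180000))/2 = -0.940000
  f(c_2) = f(-0.940000) = 3.278616
  f(a) × f(c) < 0, new interval: [-1.700000, -0.940000]
Iteration 3:
  c_3 = (-1.700000 + (-0.940000))/2 = -1.320000
  f(c_3) = f(-1.320000) = 0.752832
  f(a) × f(c) < 0, new interval: [-1.700000, -1.320000]
Iteration 4:
  c_4 = (-1.700000 + (-1.320000))/2 = -1.510000
  f(c_4) = f(-1.510000) = -1.243251
  f(a) × f(c) ≥ 0, new interval: [-1.510000, -1.320000]

After 4 iteration(s), the approximation is c_4 = -1.510000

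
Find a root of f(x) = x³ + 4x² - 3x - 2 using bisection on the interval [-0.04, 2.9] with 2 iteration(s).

f(x) = x³ + 4x² - 3x - 2
Initial interval: [-0.04, 2.9]

Iteration 1:
  c_1 = (-0.040000 + 2.900000)/2 = 1.430000
  f(c_1) = f(1.430000) = 4.813807
  f(a) × f(c) < 0, new interval: [-0.040000, 1.430000]
Iteration 2:
  c_2 = (-0.040000 + 1.430000)/2 = 0.695000
  f(c_2) = f(0.695000) = -1.817198
  f(a) × f(c) ≥ 0, new interval: [0.695000, 1.430000]

After 2 iteration(s), the approximation is c_2 = 0.695000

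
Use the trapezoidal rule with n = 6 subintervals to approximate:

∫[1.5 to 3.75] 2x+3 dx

f(x) = 2x+3
a = 1.5, b = 3.75, n = 6
h = (b - a)/n = 0.375000

Trapezoidal rule: (h/2)[f(x₀) + 2f(x₁) + 2f(x₂) + ... + f(xₙ)]

x_0 = 1.5000, f(x_0) = 6.000000, coefficient = 1
x_1 = 1.8750, f(x_1) = 6.750000, coefficient = 2
x_2 = 2.2500, f(x_2) = 7.500000, coefficient = 2
x_3 = 2.6250, f(x_3) = 8.250000, coefficient = 2
x_4 = 3.0000, f(x_4) = 9.000000, coefficient = 2
x_5 = 3.3750, f(x_5) = 9.750000, coefficient = 2
x_6 = 3.7500, f(x_6) = 10.500000, coefficient = 1

I ≈ (0.375000/2) × 99.000000 = 18.562500
Exact value: 18.562500
Error: 0.000000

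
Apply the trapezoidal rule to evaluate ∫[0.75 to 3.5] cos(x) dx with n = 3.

f(x) = cos(x)
a = 0.75, b = 3.5, n = 3
h = (b - a)/n = 0.916667

Trapezoidal rule: (h/2)[f(x₀) + 2f(x₁) + 2f(x₂) + ... + f(xₙ)]

x_0 = 0.7500, f(x_0) = 0.731689, coefficient = 1
x_1 = 1.6667, f(x_1) = -0.095724, coefficient = 2
x_2 = 2.5833, f(x_2) = -0.848178, coefficient = 2
x_3 = 3.5000, f(x_3) = -0.936457, coefficient = 1

I ≈ (0.916667/2) × -2.092572 = -0.959095
Exact value: -1.032422
Error: 0.073327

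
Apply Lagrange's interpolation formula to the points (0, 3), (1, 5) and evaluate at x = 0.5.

Lagrange interpolation formula:
P(x) = Σ yᵢ × Lᵢ(x)
where Lᵢ(x) = Π_{j≠i} (x - xⱼ)/(xᵢ - xⱼ)

L_0(0.5) = (0.5 - 1)/(0 - 1) = 0.500000
L_1(0.5) = (0.5 - 0)/(1 - 0) = 0.500000

P(0.5) = 3×L_0(0.5) + 5×L_1(0.5)
P(0.5) = 4.000000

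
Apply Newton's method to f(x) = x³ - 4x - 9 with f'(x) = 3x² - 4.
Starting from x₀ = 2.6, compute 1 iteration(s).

f(x) = x³ - 4x - 9
f'(x) = 3x² - 4
x₀ = 2.6

Newton-Raphson formula: x_{n+1} = x_n - f(x_n)/f'(x_n)

Iteration 1:
  f(2.600000) = -1.824000
  f'(2.600000) = 16.280000
  x_1 = 2.600000 - (-1.824000)/16.280000 = 2.712039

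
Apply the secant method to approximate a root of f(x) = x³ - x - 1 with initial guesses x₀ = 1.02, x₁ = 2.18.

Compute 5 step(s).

f(x) = x³ - x - 1
x₀ = 1.02, x₁ = 2.18

Secant formula: x_{n+1} = x_n - f(x_n)(x_n - x_{n-1})/(f(x_n) - f(x_{n-1}))

Iteration 1:
  f(1.020000) = -0.958792
  f(2.180000) = 7.180232
  x_2 = 2.180000 - 7.180232×(2.180000 - 1.020000)/(7.180232 - (-0.958792))
       = 1.156650
Iteration 2:
  f(2.180000) = 7.180232
  f(1.156650) = -0.609238
  x_3 = 1.156650 - (-0.609238)×(1.156650 - 2.180000)/(-0.609238 - 7.180232)
       = 1.236689
Iteration 3:
  f(1.156650) = -0.609238
  f(1.236689) = -0.345296
  x_4 = 1.236689 - (-0.345296)×(1.236689 - 1.156650)/(-0.345296 - (-0.609238))
       = 1.341399
Iteration 4:
  f(1.236689) = -0.345296
  f(1.341399) = 0.072248
  x_5 = 1.341399 - 0.072248×(1.341399 - 1.236689)/(0.072248 - (-0.345296))
       = 1.323281
Iteration 5:
  f(1.341399) = 0.072248
  f(1.323281) = -0.006121
  x_6 = 1.323281 - (-0.006121)×(1.323281 - 1.341399)/(-0.006121 - 0.072248)
       = 1.324696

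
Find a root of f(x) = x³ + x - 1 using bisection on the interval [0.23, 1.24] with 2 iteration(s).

f(x) = x³ + x - 1
Initial interval: [0.23, 1.24]

Iteration 1:
  c_1 = (0.230000 + 1.240000)/2 = 0.735000
  f(c_1) = f(0.735000) = 0.132065
  f(a) × f(c) < 0, new interval: [0.230000, 0.735000]
Iteration 2:
  c_2 = (0.230000 + 0.735000)/2 = 0.482500
  f(c_2) = f(0.482500) = -0.405171
  f(a) × f(c) ≥ 0, new interval: [0.482500, 0.735000]

After 2 iteration(s), the approximation is c_2 = 0.482500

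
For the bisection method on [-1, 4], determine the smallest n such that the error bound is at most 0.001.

We need (b-a)/2^n ≤ 0.001
(4 - (-1))/2^n ≤ 0.001
5/2^n ≤ 0.001
2^n ≥ 5000
n ≥ log₂(5000) = 12.29
n ≥ 13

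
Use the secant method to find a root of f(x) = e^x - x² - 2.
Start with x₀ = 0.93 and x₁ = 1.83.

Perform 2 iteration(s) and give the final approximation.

f(x) = e^x - x² - 2
x₀ = 0.93, x₁ = 1.83

Secant formula: x_{n+1} = x_n - f(x_n)(x_n - x_{n-1})/(f(x_n) - f(x_{n-1}))

Iteration 1:
  f(0.930000) = -0.330391
  f(1.830000) = 0.884987
  x_2 = 1.830000 - 0.884987×(1.830000 - 0.930000)/(0.884987 - (-0.330391))
       = 1.174658
Iteration 2:
  f(1.830000) = 0.884987
  f(1.174658) = -0.142786
  x_3 = 1.174658 - (-0.142786)×(1.174658 - 1.830000)/(-0.142786 - 0.884987)
       = 1.265703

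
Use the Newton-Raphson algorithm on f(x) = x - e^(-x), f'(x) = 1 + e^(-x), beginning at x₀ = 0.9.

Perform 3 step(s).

f(x) = x - e^(-x)
f'(x) = 1 + e^(-x)
x₀ = 0.9

Newton-Raphson formula: x_{n+1} = x_n - f(x_n)/f'(x_n)

Iteration 1:
  f(0.900000) = 0.493430
  f'(0.900000) = 1.406570
  x_1 = 0.900000 - 0.493430/1.406570 = 0.549196
Iteration 2:
  f(0.549196) = -0.028218
  f'(0.549196) = 1.577414
  x_2 = 0.549196 - (-0.028218)/1.577414 = 0.567085
Iteration 3:
  f(0.567085) = -0.000092
  f'(0.567085) = 1.567177
  x_3 = 0.567085 - (-0.000092)/1.567177 = 0.567143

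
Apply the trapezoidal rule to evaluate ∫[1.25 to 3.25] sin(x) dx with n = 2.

f(x) = sin(x)
a = 1.25, b = 3.25, n = 2
h = (b - a)/n = 1.000000

Trapezoidal rule: (h/2)[f(x₀) + 2f(x₁) + 2f(x₂) + ... + f(xₙ)]

x_0 = 1.2500, f(x_0) = 0.948985, coefficient = 1
x_1 = 2.2500, f(x_1) = 0.778073, coefficient = 2
x_2 = 3.2500, f(x_2) = -0.108195, coefficient = 1

I ≈ (1.000000/2) × 2.396936 = 1.198468
Exact value: 1.309452
Error: 0.110984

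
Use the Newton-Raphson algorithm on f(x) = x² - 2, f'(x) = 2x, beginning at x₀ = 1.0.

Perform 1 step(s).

f(x) = x² - 2
f'(x) = 2x
x₀ = 1.0

Newton-Raphson formula: x_{n+1} = x_n - f(x_n)/f'(x_n)

Iteration 1:
  f(1.000000) = -1.000000
  f'(1.000000) = 2.000000
  x_1 = 1.000000 - (-1.000000)/2.000000 = 1.500000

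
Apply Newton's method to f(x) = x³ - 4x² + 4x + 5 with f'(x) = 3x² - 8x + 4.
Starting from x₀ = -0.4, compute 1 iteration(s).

f(x) = x³ - 4x² + 4x + 5
f'(x) = 3x² - 8x + 4
x₀ = -0.4

Newton-Raphson formula: x_{n+1} = x_n - f(x_n)/f'(x_n)

Iteration 1:
  f(-0.400000) = 2.696000
  f'(-0.400000) = 7.680000
  x_1 = -0.400000 - 2.696000/7.680000 = -0.751042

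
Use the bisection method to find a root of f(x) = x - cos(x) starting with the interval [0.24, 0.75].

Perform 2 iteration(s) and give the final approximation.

f(x) = x - cos(x)
Initial interval: [0.24, 0.75]

Iteration 1:
  c_1 = (0.240000 + 0.750000)/2 = 0.495000
  f(c_1) = f(0.495000) = -0.384969
  f(a) × f(c) ≥ 0, new interval: [0.495000, 0.750000]
Iteration 2:
  c_2 = (0.495000 + 0.750000)/2 = 0.622500
  f(c_2) = f(0.622500) = -0.189923
  f(a) × f(c) ≥ 0, new interval: [0.622500, 0.750000]

After 2 iteration(s), the approximation is c_2 = 0.622500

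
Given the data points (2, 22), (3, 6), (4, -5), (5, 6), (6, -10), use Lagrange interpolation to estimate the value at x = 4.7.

Lagrange interpolation formula:
P(x) = Σ yᵢ × Lᵢ(x)
where Lᵢ(x) = Π_{j≠i} (x - xⱼ)/(xᵢ - xⱼ)

L_0(4.7) = (4.7 - 3)/(2 - 3) × (4.7 - 4)/(2 - 4) × (4.7 - 5)/(2 - 5) × (4.7 - 6)/(2 - 6) = 0.019337
L_1(4.7) = (4.7 - 2)/(3 - 2) × (4.7 - 4)/(3 - 4) × (4.7 - 5)/(3 - 5) × (4.7 - 6)/(3 - 6) = -0.122850
L_2(4.7) = (4.7 - 2)/(4 - 2) × (4.7 - 3)/(4 - 3) × (4.7 - 5)/(4 - 5) × (4.7 - 6)/(4 - 6) = 0.447525
L_3(4.7) = (4.7 - 2)/(5 - 2) × (4.7 - 3)/(5 - 3) × (4.7 - 4)/(5 - 4) × (4.7 - 6)/(5 - 6) = 0.696150
L_4(4.7) = (4.7 - 2)/(6 - 2) × (4.7 - 3)/(6 - 3) × (4.7 - 4)/(6 - 4) × (4.7 - 5)/(6 - 5) = -0.040162

P(4.7) = 22×L_0(4.7) + 6×L_1(4.7) + (-5)×L_2(4.7) + 6×L_3(4.7) + (-10)×L_4(4.7)
P(4.7) = 2.029225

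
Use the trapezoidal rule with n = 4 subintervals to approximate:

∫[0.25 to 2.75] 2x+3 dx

f(x) = 2x+3
a = 0.25, b = 2.75, n = 4
h = (b - a)/n = 0.625000

Trapezoidal rule: (h/2)[f(x₀) + 2f(x₁) + 2f(x₂) + ... + f(xₙ)]

x_0 = 0.2500, f(x_0) = 3.500000, coefficient = 1
x_1 = 0.8750, f(x_1) = 4.750000, coefficient = 2
x_2 = 1.5000, f(x_2) = 6.000000, coefficient = 2
x_3 = 2.1250, f(x_3) = 7.250000, coefficient = 2
x_4 = 2.7500, f(x_4) = 8.500000, coefficient = 1

I ≈ (0.625000/2) × 48.000000 = 15.000000
Exact value: 15.000000
Error: 0.000000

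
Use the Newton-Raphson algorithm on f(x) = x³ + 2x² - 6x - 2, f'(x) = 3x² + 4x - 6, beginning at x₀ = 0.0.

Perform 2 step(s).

f(x) = x³ + 2x² - 6x - 2
f'(x) = 3x² + 4x - 6
x₀ = 0.0

Newton-Raphson formula: x_{n+1} = x_n - f(x_n)/f'(x_n)

Iteration 1:
  f(0.000000) = -2.000000
  f'(0.000000) = -6.000000
  x_1 = 0.000000 - (-2.000000)/(-6.000000) = -0.333333
Iteration 2:
  f(-0.333333) = 0.185185
  f'(-0.333333) = -7.000000
  x_2 = -0.333333 - 0.185185/(-7.000000) = -0.306878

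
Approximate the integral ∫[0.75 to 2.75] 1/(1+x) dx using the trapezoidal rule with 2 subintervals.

f(x) = 1/(1+x)
a = 0.75, b = 2.75, n = 2
h = (b - a)/n = 1.000000

Trapezoidal rule: (h/2)[f(x₀) + 2f(x₁) + 2f(x₂) + ... + f(xₙ)]

x_0 = 0.7500, f(x_0) = 0.571429, coefficient = 1
x_1 = 1.7500, f(x_1) = 0.363636, coefficient = 2
x_2 = 2.7500, f(x_2) = 0.266667, coefficient = 1

I ≈ (1.000000/2) × 1.565368 = 0.782684
Exact value: 0.762140
Error: 0.020544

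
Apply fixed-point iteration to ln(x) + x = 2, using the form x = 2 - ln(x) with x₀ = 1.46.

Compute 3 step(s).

Equation: ln(x) + x = 2
Fixed-point form: x = 2 - ln(x)
x₀ = 1.46

x_1 = g(1.460000) = 1.621564
x_2 = g(1.621564) = 1.516609
x_3 = g(1.516609) = 1.583523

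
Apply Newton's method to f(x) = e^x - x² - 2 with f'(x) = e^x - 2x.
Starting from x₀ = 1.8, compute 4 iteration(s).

f(x) = e^x - x² - 2
f'(x) = e^x - 2x
x₀ = 1.8

Newton-Raphson formula: x_{n+1} = x_n - f(x_n)/f'(x_n)

Iteration 1:
  f(1.800000) = 0.809647
  f'(1.800000) = 2.449647
  x_1 = 1.800000 - 0.809647/2.449647 = 1.469484
Iteration 2:
  f(1.469484) = 0.187608
  f'(1.469484) = 1.408024
  x_2 = 1.469484 - 0.187608/1.408024 = 1.336242
Iteration 3:
  f(1.336242) = 0.019175
  f'(1.336242) = 1.132234
  x_3 = 1.336242 - 0.019175/1.132234 = 1.319306
Iteration 4:
  f(1.319306) = 0.000256
  f'(1.319306) = 1.102212
  x_4 = 1.319306 - 0.000256/1.102212 = 1.319074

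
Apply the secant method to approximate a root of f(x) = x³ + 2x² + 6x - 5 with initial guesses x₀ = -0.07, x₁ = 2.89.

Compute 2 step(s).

f(x) = x³ + 2x² + 6x - 5
x₀ = -0.07, x₁ = 2.89

Secant formula: x_{n+1} = x_n - f(x_n)(x_n - x_{n-1})/(f(x_n) - f(x_{n-1}))

Iteration 1:
  f(-0.070000) = -5.410543
  f(2.890000) = 53.181769
  x_2 = 2.890000 - 53.181769×(2.890000 - (-0.070000))/(53.181769 - (-5.410543))
       = 0.203333
Iteration 2:
  f(2.890000) = 53.181769
  f(0.203333) = -3.688907
  x_3 = 0.203333 - (-3.688907)×(0.203333 - 2.890000)/(-3.688907 - 53.181769)
       = 0.377603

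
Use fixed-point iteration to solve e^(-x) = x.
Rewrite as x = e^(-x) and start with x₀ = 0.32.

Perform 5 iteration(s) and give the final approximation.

Equation: e^(-x) = x
Fixed-point form: x = e^(-x)
x₀ = 0.32

x_1 = g(0.320000) = 0.726149
x_2 = g(0.726149) = 0.483768
x_3 = g(0.483768) = 0.616456
x_4 = g(0.616456) = 0.539854
x_5 = g(0.539854) = 0.582833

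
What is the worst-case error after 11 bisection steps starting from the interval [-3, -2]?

Bisection error bound: |error| ≤ (b-a)/2^n
|error| ≤ (-2 - (-3))/2^11 = 1/2^11
|error| ≤ 0.0004882812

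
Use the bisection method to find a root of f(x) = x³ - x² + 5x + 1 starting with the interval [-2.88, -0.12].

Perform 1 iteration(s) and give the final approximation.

f(x) = x³ - x² + 5x + 1
Initial interval: [-2.88, -0.12]

Iteration 1:
  c_1 = (-2.880000 + (-0.120000))/2 = -1.500000
  f(c_1) = f(-1.500000) = -12.125000
  f(a) × f(c) ≥ 0, new interval: [-1.500000, -0.120000]

After 1 iteration(s), the approximation is c_1 = -1.500000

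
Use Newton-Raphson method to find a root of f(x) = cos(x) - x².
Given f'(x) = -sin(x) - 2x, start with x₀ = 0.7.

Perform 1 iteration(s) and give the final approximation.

f(x) = cos(x) - x²
f'(x) = -sin(x) - 2x
x₀ = 0.7

Newton-Raphson formula: x_{n+1} = x_n - f(x_n)/f'(x_n)

Iteration 1:
  f(0.700000) = 0.274842
  f'(0.700000) = -2.044218
  x_1 = 0.700000 - 0.274842/(-2.044218) = 0.834449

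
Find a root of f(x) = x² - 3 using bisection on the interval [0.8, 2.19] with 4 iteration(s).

f(x) = x² - 3
Initial interval: [0.8, 2.19]

Iteration 1:
  c_1 = (0.800000 + 2.190000)/2 = 1.495000
  f(c_1) = f(1.495000) = -0.764975
  f(a) × f(c) ≥ 0, new interval: [1.495000, 2.190000]
Iteration 2:
  c_2 = (1.495000 + 2.190000)/2 = 1.842500
  f(c_2) = f(1.842500) = 0.394806
  f(a) × f(c) < 0, new interval: [1.495000, 1.842500]
Iteration 3:
  c_3 = (1.495000 + 1.842500)/2 = 1.668750
  f(c_3) = f(1.668750) = -0.215273
  f(a) × f(c) ≥ 0, new interval: [1.668750, 1.842500]
Iteration 4:
  c_4 = (1.668750 + 1.842500)/2 = 1.755625
  f(c_4) = f(1.755625) = 0.082219
  f(a) × f(c) < 0, new interval: [1.668750, 1.755625]

After 4 iteration(s), the approximation is c_4 = 1.755625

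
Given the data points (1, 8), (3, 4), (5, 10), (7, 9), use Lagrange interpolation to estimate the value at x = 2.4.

Lagrange interpolation formula:
P(x) = Σ yᵢ × Lᵢ(x)
where Lᵢ(x) = Π_{j≠i} (x - xⱼ)/(xᵢ - xⱼ)

L_0(2.4) = (2.4 - 3)/(1 - 3) × (2.4 - 5)/(1 - 5) × (2.4 - 7)/(1 - 7) = 0.149500
L_1(2.4) = (2.4 - 1)/(3 - 1) × (2.4 - 5)/(3 - 5) × (2.4 - 7)/(3 - 7) = 1.046500
L_2(2.4) = (2.4 - 1)/(5 - 1) × (2.4 - 3)/(5 - 3) × (2.4 - 7)/(5 - 7) = -0.241500
L_3(2.4) = (2.4 - 1)/(7 - 1) × (2.4 - 3)/(7 - 3) × (2.4 - 5)/(7 - 5) = 0.045500

P(2.4) = 8×L_0(2.4) + 4×L_1(2.4) + 10×L_2(2.4) + 9×L_3(2.4)
P(2.4) = 3.376500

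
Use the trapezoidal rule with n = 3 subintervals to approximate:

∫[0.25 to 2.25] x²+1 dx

f(x) = x²+1
a = 0.25, b = 2.25, n = 3
h = (b - a)/n = 0.666667

Trapezoidal rule: (h/2)[f(x₀) + 2f(x₁) + 2f(x₂) + ... + f(xₙ)]

x_0 = 0.2500, f(x_0) = 1.062500, coefficient = 1
x_1 = 0.9167, f(x_1) = 1.840278, coefficient = 2
x_2 = 1.5833, f(x_2) = 3.506944, coefficient = 2
x_3 = 2.2500, f(x_3) = 6.062500, coefficient = 1

I ≈ (0.666667/2) × 17.819444 = 5.939815
Exact value: 5.791667
Error: 0.148148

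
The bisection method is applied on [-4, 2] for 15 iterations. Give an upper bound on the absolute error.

Bisection error bound: |error| ≤ (b-a)/2^n
|error| ≤ (2 - (-4))/2^15 = 6/2^15
|error| ≤ 0.0001831055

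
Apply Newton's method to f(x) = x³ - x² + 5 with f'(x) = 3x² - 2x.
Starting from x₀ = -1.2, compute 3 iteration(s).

f(x) = x³ - x² + 5
f'(x) = 3x² - 2x
x₀ = -1.2

Newton-Raphson formula: x_{n+1} = x_n - f(x_n)/f'(x_n)

Iteration 1:
  f(-1.200000) = 1.832000
  f'(-1.200000) = 6.720000
  x_1 = -1.200000 - 1.832000/6.720000 = -1.472619
Iteration 2:
  f(-1.472619) = -0.362139
  f'(-1.472619) = 9.451059
  x_2 = -1.472619 - (-0.362139)/9.451059 = -1.434302
Iteration 3:
  f(-1.434302) = -0.007898
  f'(-1.434302) = 9.040268
  x_3 = -1.434302 - (-0.007898)/9.040268 = -1.433428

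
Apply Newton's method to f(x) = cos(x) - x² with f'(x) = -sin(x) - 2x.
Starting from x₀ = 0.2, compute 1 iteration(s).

f(x) = cos(x) - x²
f'(x) = -sin(x) - 2x
x₀ = 0.2

Newton-Raphson formula: x_{n+1} = x_n - f(x_n)/f'(x_n)

Iteration 1:
  f(0.200000) = 0.940067
  f'(0.200000) = -0.598669
  x_1 = 0.200000 - 0.940067/(-0.598669) = 1.770260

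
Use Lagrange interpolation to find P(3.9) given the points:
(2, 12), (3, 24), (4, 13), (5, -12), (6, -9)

Lagrange interpolation formula:
P(x) = Σ yᵢ × Lᵢ(x)
where Lᵢ(x) = Π_{j≠i} (x - xⱼ)/(xᵢ - xⱼ)

L_0(3.9) = (3.9 - 3)/(2 - 3) × (3.9 - 4)/(2 - 4) × (3.9 - 5)/(2 - 5) × (3.9 - 6)/(2 - 6) = -0.008663
L_1(3.9) = (3.9 - 2)/(3 - 2) × (3.9 - 4)/(3 - 4) × (3.9 - 5)/(3 - 5) × (3.9 - 6)/(3 - 6) = 0.073150
L_2(3.9) = (3.9 - 2)/(4 - 2) × (3.9 - 3)/(4 - 3) × (3.9 - 5)/(4 - 5) × (3.9 - 6)/(4 - 6) = 0.987525
L_3(3.9) = (3.9 - 2)/(5 - 2) × (3.9 - 3)/(5 - 3) × (3.9 - 4)/(5 - 4) × (3.9 - 6)/(5 - 6) = -0.059850
L_4(3.9) = (3.9 - 2)/(6 - 2) × (3.9 - 3)/(6 - 3) × (3.9 - 4)/(6 - 4) × (3.9 - 5)/(6 - 5) = 0.007838

P(3.9) = 12×L_0(3.9) + 24×L_1(3.9) + 13×L_2(3.9) + (-12)×L_3(3.9) + (-9)×L_4(3.9)
P(3.9) = 15.137138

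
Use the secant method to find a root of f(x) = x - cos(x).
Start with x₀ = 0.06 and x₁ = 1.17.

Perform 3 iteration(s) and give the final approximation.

f(x) = x - cos(x)
x₀ = 0.06, x₁ = 1.17

Secant formula: x_{n+1} = x_n - f(x_n)(x_n - x_{n-1})/(f(x_n) - f(x_{n-1}))

Iteration 1:
  f(0.060000) = -0.938201
  f(1.170000) = 0.779848
  x_2 = 1.170000 - 0.779848×(1.170000 - 0.060000)/(0.779848 - (-0.938201))
       = 0.666154
Iteration 2:
  f(1.170000) = 0.779848
  f(0.666154) = -0.120050
  x_3 = 0.666154 - (-0.120050)×(0.666154 - 1.170000)/(-0.120050 - 0.779848)
       = 0.733369
Iteration 3:
  f(0.666154) = -0.120050
  f(0.733369) = -0.009554
  x_4 = 0.733369 - (-0.009554)×(0.733369 - 0.666154)/(-0.009554 - (-0.120050))
       = 0.739181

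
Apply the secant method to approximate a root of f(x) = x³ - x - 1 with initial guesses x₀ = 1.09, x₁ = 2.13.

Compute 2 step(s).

f(x) = x³ - x - 1
x₀ = 1.09, x₁ = 2.13

Secant formula: x_{n+1} = x_n - f(x_n)(x_n - x_{n-1})/(f(x_n) - f(x_{n-1}))

Iteration 1:
  f(1.090000) = -0.794971
  f(2.130000) = 6.533597
  x_2 = 2.130000 - 6.533597×(2.130000 - 1.090000)/(6.533597 - (-0.794971))
       = 1.202815
Iteration 2:
  f(2.130000) = 6.533597
  f(1.202815) = -0.462627
  x_3 = 1.202815 - (-0.462627)×(1.202815 - 2.130000)/(-0.462627 - 6.533597)
       = 1.264125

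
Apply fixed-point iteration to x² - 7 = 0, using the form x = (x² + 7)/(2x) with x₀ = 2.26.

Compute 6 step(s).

Equation: x² - 7 = 0
Fixed-point form: x = (x² + 7)/(2x)
x₀ = 2.26

x_1 = g(2.260000) = 2.678673
x_2 = g(2.678673) = 2.645954
x_3 = g(2.645954) = 2.645751
x_4 = g(2.645751) = 2.645751
x_5 = g(2.645751) = 2.645751
x_6 = g(2.645751) = 2.645751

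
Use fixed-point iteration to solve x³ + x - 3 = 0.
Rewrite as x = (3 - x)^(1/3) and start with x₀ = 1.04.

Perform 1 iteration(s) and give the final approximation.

Equation: x³ + x - 3 = 0
Fixed-point form: x = (3 - x)^(1/3)
x₀ = 1.04

x_1 = g(1.040000) = 1.251465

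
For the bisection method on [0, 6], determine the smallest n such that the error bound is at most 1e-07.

We need (b-a)/2^n ≤ 1e-07
(6 - 0)/2^n ≤ 1e-07
6/2^n ≤ 1e-07
2^n ≥ 60000000
n ≥ log₂(60000000) = 25.84
n ≥ 26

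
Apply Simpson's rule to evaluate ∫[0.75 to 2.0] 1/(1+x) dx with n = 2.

f(x) = 1/(1+x)
a = 0.75, b = 2.0, n = 2
h = (b - a)/n = 0.625000

Simpson's rule: (h/3)[f(x₀) + 4f(x₁) + 2f(x₂) + ... + f(xₙ)]

x_0 = 0.7500, f(x_0) = 0.571429, coefficient = 1
x_1 = 1.3750, f(x_1) = 0.421053, coefficient = 4
x_2 = 2.0000, f(x_2) = 0.333333, coefficient = 1

I ≈ (0.625000/3) × 2.588972 = 0.539369
Exact value: 0.538997
Error: 0.000373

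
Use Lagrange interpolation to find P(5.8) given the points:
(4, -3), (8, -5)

Lagrange interpolation formula:
P(x) = Σ yᵢ × Lᵢ(x)
where Lᵢ(x) = Π_{j≠i} (x - xⱼ)/(xᵢ - xⱼ)

L_0(5.8) = (5.8 - 8)/(4 - 8) = 0.550000
L_1(5.8) = (5.8 - 4)/(8 - 4) = 0.450000

P(5.8) = (-3)×L_0(5.8) + (-5)×L_1(5.8)
P(5.8) = -3.900000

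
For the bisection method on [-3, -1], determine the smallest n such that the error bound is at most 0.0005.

We need (b-a)/2^n ≤ 0.0005
(-1 - (-3))/2^n ≤ 0.0005
2/2^n ≤ 0.0005
2^n ≥ 4000
n ≥ log₂(4000) = 11.97
n ≥ 12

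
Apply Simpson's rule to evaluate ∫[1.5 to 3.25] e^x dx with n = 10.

f(x) = e^x
a = 1.5, b = 3.25, n = 10
h = (b - a)/n = 0.175000

Simpson's rule: (h/3)[f(x₀) + 4f(x₁) + 2f(x₂) + ... + f(xₙ)]

x_0 = 1.5000, f(x_0) = 4.481689, coefficient = 1
x_1 = 1.6750, f(x_1) = 5.338795, coefficient = 4
x_2 = 1.8500, f(x_2) = 6.359820, coefficient = 2
x_3 = 2.0250, f(x_3) = 7.576111, coefficient = 4
x_4 = 2.2000, f(x_4) = 9.025013, coefficient = 2
x_5 = 2.3750, f(x_5) = 10.751013, coefficient = 4
x_6 = 2.5500, f(x_6) = 12.807104, coefficient = 2
x_7 = 2.7250, f(x_7) = 15.256414, coefficient = 4
x_8 = 2.9000, f(x_8) = 18.174145, coefficient = 2
x_9 = 3.0750, f(x_9) = 21.649882, coefficient = 4
x_10 = 3.2500, f(x_10) = 25.790340, coefficient = 1

I ≈ (0.175000/3) × 365.293054 = 21.308761
Exact value: 21.308651
Error: 0.000111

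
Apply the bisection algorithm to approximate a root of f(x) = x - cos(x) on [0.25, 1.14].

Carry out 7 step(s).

f(x) = x - cos(x)
Initial interval: [0.25, 1.14]

Iteration 1:
  c_1 = (0.250000 + 1.140000)/2 = 0.695000
  f(c_1) = f(0.695000) = -0.073054
  f(a) × f(c) ≥ 0, new interval: [0.695000, 1.140000]
Iteration 2:
  c_2 = (0.695000 + 1.140000)/2 = 0.917500
  f(c_2) = f(0.917500) = 0.309693
  f(a) × f(c) < 0, new interval: [0.695000, 0.917500]
Iteration 3:
  c_3 = (0.695000 + 0.917500)/2 = 0.806250
  f(c_3) = f(0.806250) = 0.114040
  f(a) × f(c) < 0, new interval: [0.695000, 0.806250]
Iteration 4:
  c_4 = (0.695000 + 0.806250)/2 = 0.750625
  f(c_4) = f(0.750625) = 0.019362
  f(a) × f(c) < 0, new interval: [0.695000, 0.750625]
Iteration 5:
  c_5 = (0.695000 + 0.750625)/2 = 0.722812
  f(c_5) = f(0.722812) = -0.027136
  f(a) × f(c) ≥ 0, new interval: [0.722812, 0.750625]
Iteration 6:
  c_6 = (0.722812 + 0.750625)/2 = 0.736719
  f(c_6) = f(0.736719) = -0.003958
  f(a) × f(c) ≥ 0, new interval: [0.736719, 0.750625]
Iteration 7:
  c_7 = (0.736719 + 0.750625)/2 = 0.743672
  f(c_7) = f(0.743672) = 0.007684
  f(a) × f(c) < 0, new interval: [0.736719, 0.743672]

After 7 iteration(s), the approximation is c_7 = 0.743672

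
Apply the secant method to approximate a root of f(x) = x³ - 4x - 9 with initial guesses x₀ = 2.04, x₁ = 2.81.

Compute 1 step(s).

f(x) = x³ - 4x - 9
x₀ = 2.04, x₁ = 2.81

Secant formula: x_{n+1} = x_n - f(x_n)(x_n - x_{n-1})/(f(x_n) - f(x_{n-1}))

Iteration 1:
  f(2.040000) = -8.670336
  f(2.810000) = 1.948041
  x_2 = 2.810000 - 1.948041×(2.810000 - 2.040000)/(1.948041 - (-8.670336))
       = 2.668736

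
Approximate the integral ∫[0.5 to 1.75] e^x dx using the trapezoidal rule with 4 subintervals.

f(x) = e^x
a = 0.5, b = 1.75, n = 4
h = (b - a)/n = 0.312500

Trapezoidal rule: (h/2)[f(x₀) + 2f(x₁) + 2f(x₂) + ... + f(xₙ)]

x_0 = 0.5000, f(x_0) = 1.648721, coefficient = 1
x_1 = 0.8125, f(x_1) = 2.253535, coefficient = 2
x_2 = 1.1250, f(x_2) = 3.080217, coefficient = 2
x_3 = 1.4375, f(x_3) = 4.210157, coefficient = 2
x_4 = 1.7500, f(x_4) = 5.754603, coefficient = 1

I ≈ (0.312500/2) × 26.491142 = 4.139241
Exact value: 4.105881
Error: 0.033359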